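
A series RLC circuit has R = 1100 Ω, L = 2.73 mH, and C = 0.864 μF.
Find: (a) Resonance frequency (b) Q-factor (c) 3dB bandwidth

Step 1 — Resonance: ω₀ = 1/√(LC) = 1/√(0.00273·8.64e-07) = 2.059e+04 rad/s.
Step 2 — f₀ = ω₀/(2π) = 3277 Hz.
Step 3 — Series Q: Q = ω₀L/R = 2.059e+04·0.00273/1100 = 0.0511.
Step 4 — Bandwidth: Δω = ω₀/Q = 4.029e+05 rad/s; BW = Δω/(2π) = 6.413e+04 Hz.

(a) f₀ = 3277 Hz  (b) Q = 0.0511  (c) BW = 6.413e+04 Hz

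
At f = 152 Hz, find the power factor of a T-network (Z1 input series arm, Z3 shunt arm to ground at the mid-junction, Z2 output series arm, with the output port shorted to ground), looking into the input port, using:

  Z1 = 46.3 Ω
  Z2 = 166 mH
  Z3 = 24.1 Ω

Step 1 — Angular frequency: ω = 2π·f = 2π·152 = 955 rad/s.
Step 2 — Component impedances:
  Z1: Z = R = 46.3 Ω
  Z2: Z = jωL = j·955·0.166 = 0 + j158.5 Ω
  Z3: Z = R = 24.1 Ω
Step 3 — With the output port shorted to ground, the output series arm Z2 runs from the junction to ground; the shunt arm Z3 also runs from the junction to ground. They appear in parallel: Z3 || Z2 = 23.56 + j3.581 Ω.
Step 4 — Series with input arm Z1: Z_in = Z1 + (Z3 || Z2) = 69.86 + j3.581 Ω = 69.95∠2.9° Ω.
Step 5 — Power factor: PF = cos(φ) = Re(Z)/|Z| = 69.86/69.95 = 0.9987.
Step 6 — Type: Im(Z) = 3.581 ⇒ lagging (phase φ = 2.9°).

PF = 0.9987 (lagging, φ = 2.9°)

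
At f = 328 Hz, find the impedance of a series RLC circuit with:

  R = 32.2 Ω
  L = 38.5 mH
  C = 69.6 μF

Step 1 — Angular frequency: ω = 2π·f = 2π·328 = 2061 rad/s.
Step 2 — Component impedances:
  R: Z = R = 32.2 Ω
  L: Z = jωL = j·2061·0.0385 = 0 + j79.34 Ω
  C: Z = 1/(jωC) = -j/(ω·C) = 0 - j6.972 Ω
Step 3 — Series combination: Z_total = R + L + C = 32.2 + j72.37 Ω = 79.21∠66.0° Ω.

Z = 32.2 + j72.37 Ω = 79.21∠66.0° Ω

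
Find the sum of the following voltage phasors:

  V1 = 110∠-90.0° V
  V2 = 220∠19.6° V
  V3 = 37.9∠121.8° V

Step 1 — Convert each phasor to rectangular form:
  V1 = 110·(cos(-90.0°) + j·sin(-90.0°)) = 0 - j110 V
  V2 = 220·(cos(19.6°) + j·sin(19.6°)) = 207.3 + j73.8 V
  V3 = 37.9·(cos(121.8°) + j·sin(121.8°)) = -19.97 + j32.21 V
Step 2 — Sum components: V_total = 187.3 - j3.99 V.
Step 3 — Convert to polar: |V_total| = 187.3 V, ∠V_total = -1.2°.

V_total = 187.3∠-1.2° V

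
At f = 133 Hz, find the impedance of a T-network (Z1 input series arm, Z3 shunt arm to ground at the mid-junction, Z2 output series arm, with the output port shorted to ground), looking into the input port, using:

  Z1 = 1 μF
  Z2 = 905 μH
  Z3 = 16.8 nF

Step 1 — Angular frequency: ω = 2π·f = 2π·133 = 835.7 rad/s.
Step 2 — Component impedances:
  Z1: Z = 1/(jωC) = -j/(ω·C) = 0 - j1197 Ω
  Z2: Z = jωL = j·835.7·0.000905 = 0 + j0.7563 Ω
  Z3: Z = 1/(jωC) = -j/(ω·C) = 0 - j7.123e+04 Ω
Step 3 — With the output port shorted to ground, the output series arm Z2 runs from the junction to ground; the shunt arm Z3 also runs from the junction to ground. They appear in parallel: Z3 || Z2 = 0 + j0.7563 Ω.
Step 4 — Series with input arm Z1: Z_in = Z1 + (Z3 || Z2) = 0 - j1196 Ω = 1196∠-90.0° Ω.

Z = 0 - j1196 Ω = 1196∠-90.0° Ω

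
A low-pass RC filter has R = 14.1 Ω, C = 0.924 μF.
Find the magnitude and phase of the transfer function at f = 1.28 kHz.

Step 1 — Angular frequency: ω = 2π·1280 = 8042 rad/s.
Step 2 — Transfer function: H(jω) = 1/(1 + jωRC).
Step 3 — Denominator: 1 + jωRC = 1 + j·8042·14.1·9.24e-07 = 1 + j0.1048.
Step 4 — H = 0.9891 - j0.1036.
Step 5 — Magnitude: |H| = 0.9946 (-0.0 dB); phase: φ = -6.0°.

|H| = 0.9946 (-0.0 dB), φ = -6.0°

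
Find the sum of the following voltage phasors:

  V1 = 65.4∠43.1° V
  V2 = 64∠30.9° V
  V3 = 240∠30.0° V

Step 1 — Convert each phasor to rectangular form:
  V1 = 65.4·(cos(43.1°) + j·sin(43.1°)) = 47.75 + j44.69 V
  V2 = 64·(cos(30.9°) + j·sin(30.9°)) = 54.92 + j32.87 V
  V3 = 240·(cos(30.0°) + j·sin(30.0°)) = 207.8 + j120 V
Step 2 — Sum components: V_total = 310.5 + j197.6 V.
Step 3 — Convert to polar: |V_total| = 368 V, ∠V_total = 32.5°.

V_total = 368∠32.5° V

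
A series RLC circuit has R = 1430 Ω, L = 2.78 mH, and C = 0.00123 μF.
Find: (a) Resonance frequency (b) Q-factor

Step 1 — Resonance condition Im(Z)=0 gives ω₀ = 1/√(LC).
Step 2 — ω₀ = 1/√(0.00278·1.23e-09) = 5.408e+05 rad/s.
Step 3 — f₀ = ω₀/(2π) = 8.607e+04 Hz.
Step 4 — Series Q: Q = ω₀L/R = 5.408e+05·0.00278/1430 = 1.051.

(a) f₀ = 8.607e+04 Hz  (b) Q = 1.051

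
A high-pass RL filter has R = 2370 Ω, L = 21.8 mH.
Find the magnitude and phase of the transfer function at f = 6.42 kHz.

Step 1 — Angular frequency: ω = 2π·6420 = 4.034e+04 rad/s.
Step 2 — Transfer function: H(jω) = jωL/(R + jωL).
Step 3 — Numerator jωL = j·879.4; denominator R + jωL = 2370 + j879.4.
Step 4 — H = 0.121 + j0.3261.
Step 5 — Magnitude: |H| = 0.3479 (-9.2 dB); phase: φ = 69.6°.

|H| = 0.3479 (-9.2 dB), φ = 69.6°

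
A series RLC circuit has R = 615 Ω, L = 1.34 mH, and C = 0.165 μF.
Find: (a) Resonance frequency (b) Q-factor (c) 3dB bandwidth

Step 1 — Resonance: ω₀ = 1/√(LC) = 1/√(0.00134·1.65e-07) = 6.725e+04 rad/s.
Step 2 — f₀ = ω₀/(2π) = 1.07e+04 Hz.
Step 3 — Series Q: Q = ω₀L/R = 6.725e+04·0.00134/615 = 0.1465.
Step 4 — Bandwidth: Δω = ω₀/Q = 4.59e+05 rad/s; BW = Δω/(2π) = 7.304e+04 Hz.

(a) f₀ = 1.07e+04 Hz  (b) Q = 0.1465  (c) BW = 7.304e+04 Hz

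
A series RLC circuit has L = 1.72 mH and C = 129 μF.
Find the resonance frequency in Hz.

Step 1 — Resonance condition Im(Z)=0 gives ω₀ = 1/√(LC).
Step 2 — ω₀ = 1/√(0.00172·0.000129) = 2123 rad/s.
Step 3 — f₀ = ω₀/(2π) = 337.9 Hz.

f₀ = 337.9 Hz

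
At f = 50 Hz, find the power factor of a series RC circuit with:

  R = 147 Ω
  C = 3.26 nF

Step 1 — Angular frequency: ω = 2π·f = 2π·50 = 314.2 rad/s.
Step 2 — Component impedances:
  R: Z = R = 147 Ω
  C: Z = 1/(jωC) = -j/(ω·C) = 0 - j9.764e+05 Ω
Step 3 — Series combination: Z_total = R + C = 147 - j9.764e+05 Ω = 9.764e+05∠-90.0° Ω.
Step 4 — Power factor: PF = cos(φ) = Re(Z)/|Z| = 147/9.764e+05 = 0.0001506.
Step 5 — Type: Im(Z) = -9.764e+05 ⇒ leading (phase φ = -90.0°).

PF = 0.0001506 (leading, φ = -90.0°)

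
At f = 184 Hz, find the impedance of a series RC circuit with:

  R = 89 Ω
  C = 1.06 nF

Step 1 — Angular frequency: ω = 2π·f = 2π·184 = 1156 rad/s.
Step 2 — Component impedances:
  R: Z = R = 89 Ω
  C: Z = 1/(jωC) = -j/(ω·C) = 0 - j8.16e+05 Ω
Step 3 — Series combination: Z_total = R + C = 89 - j8.16e+05 Ω = 8.16e+05∠-90.0° Ω.

Z = 89 - j8.16e+05 Ω = 8.16e+05∠-90.0° Ω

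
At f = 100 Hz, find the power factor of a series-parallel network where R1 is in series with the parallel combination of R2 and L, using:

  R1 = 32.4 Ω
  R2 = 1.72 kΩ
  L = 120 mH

Step 1 — Angular frequency: ω = 2π·f = 2π·100 = 628.3 rad/s.
Step 2 — Component impedances:
  R1: Z = R = 32.4 Ω
  R2: Z = R = 1720 Ω
  L: Z = jωL = j·628.3·0.12 = 0 + j75.4 Ω
Step 3 — Parallel branch: R2 || L = 1/(1/R2 + 1/L) = 3.299 + j75.25 Ω.
Step 4 — Series with R1: Z_total = R1 + (R2 || L) = 35.7 + j75.25 Ω = 83.29∠64.6° Ω.
Step 5 — Power factor: PF = cos(φ) = Re(Z)/|Z| = 35.7/83.29 = 0.4286.
Step 6 — Type: Im(Z) = 75.25 ⇒ lagging (phase φ = 64.6°).

PF = 0.4286 (lagging, φ = 64.6°)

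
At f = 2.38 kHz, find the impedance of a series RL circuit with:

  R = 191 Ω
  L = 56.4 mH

Step 1 — Angular frequency: ω = 2π·f = 2π·2380 = 1.495e+04 rad/s.
Step 2 — Component impedances:
  R: Z = R = 191 Ω
  L: Z = jωL = j·1.495e+04·0.0564 = 0 + j843.4 Ω
Step 3 — Series combination: Z_total = R + L = 191 + j843.4 Ω = 864.8∠77.2° Ω.

Z = 191 + j843.4 Ω = 864.8∠77.2° Ω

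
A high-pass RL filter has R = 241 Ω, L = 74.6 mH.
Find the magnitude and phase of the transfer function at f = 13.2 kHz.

Step 1 — Angular frequency: ω = 2π·1.32e+04 = 8.294e+04 rad/s.
Step 2 — Transfer function: H(jω) = jωL/(R + jωL).
Step 3 — Numerator jωL = j·6187; denominator R + jωL = 241 + j6187.
Step 4 — H = 0.9985 + j0.03889.
Step 5 — Magnitude: |H| = 0.9992 (-0.0 dB); phase: φ = 2.2°.

|H| = 0.9992 (-0.0 dB), φ = 2.2°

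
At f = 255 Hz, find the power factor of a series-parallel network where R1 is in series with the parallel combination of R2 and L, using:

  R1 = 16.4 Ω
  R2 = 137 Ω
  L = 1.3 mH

Step 1 — Angular frequency: ω = 2π·f = 2π·255 = 1602 rad/s.
Step 2 — Component impedances:
  R1: Z = R = 16.4 Ω
  R2: Z = R = 137 Ω
  L: Z = jωL = j·1602·0.0013 = 0 + j2.083 Ω
Step 3 — Parallel branch: R2 || L = 1/(1/R2 + 1/L) = 0.03166 + j2.082 Ω.
Step 4 — Series with R1: Z_total = R1 + (R2 || L) = 16.43 + j2.082 Ω = 16.56∠7.2° Ω.
Step 5 — Power factor: PF = cos(φ) = Re(Z)/|Z| = 16.43/16.56 = 0.9921.
Step 6 — Type: Im(Z) = 2.082 ⇒ lagging (phase φ = 7.2°).

PF = 0.9921 (lagging, φ = 7.2°)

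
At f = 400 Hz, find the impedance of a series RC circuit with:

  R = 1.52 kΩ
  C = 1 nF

Step 1 — Angular frequency: ω = 2π·f = 2π·400 = 2513 rad/s.
Step 2 — Component impedances:
  R: Z = R = 1520 Ω
  C: Z = 1/(jωC) = -j/(ω·C) = 0 - j3.979e+05 Ω
Step 3 — Series combination: Z_total = R + C = 1520 - j3.979e+05 Ω = 3.979e+05∠-89.8° Ω.

Z = 1520 - j3.979e+05 Ω = 3.979e+05∠-89.8° Ω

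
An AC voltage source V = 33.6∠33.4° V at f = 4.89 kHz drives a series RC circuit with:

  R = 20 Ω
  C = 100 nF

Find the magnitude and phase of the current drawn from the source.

Step 1 — Angular frequency: ω = 2π·f = 2π·4890 = 3.072e+04 rad/s.
Step 2 — Component impedances:
  R: Z = R = 20 Ω
  C: Z = 1/(jωC) = -j/(ω·C) = 0 - j325.5 Ω
Step 3 — Series combination: Z_total = R + C = 20 - j325.5 Ω = 326.1∠-86.5° Ω.
Step 4 — Source phasor: V = 33.6∠33.4° V = 28.05 + j18.5 V.
Step 5 — Ohm's law: I = V / Z_total = (28.05 + j18.5) / (20 - j325.5) = -0.05134 + j0.08934 A.
Step 6 — Convert to polar: |I| = 0.103 A, ∠I = 119.9°.

I = 0.103∠119.9° A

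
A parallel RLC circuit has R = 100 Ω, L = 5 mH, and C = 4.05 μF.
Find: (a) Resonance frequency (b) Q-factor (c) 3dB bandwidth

Step 1 — Resonance: ω₀ = 1/√(LC) = 1/√(0.005·4.05e-06) = 7027 rad/s.
Step 2 — f₀ = ω₀/(2π) = 1118 Hz.
Step 3 — Parallel Q: Q = R/(ω₀L) = 100/(7027·0.005) = 2.846.
Step 4 — Bandwidth: Δω = ω₀/Q = 2469 rad/s; BW = Δω/(2π) = 393 Hz.

(a) f₀ = 1118 Hz  (b) Q = 2.846  (c) BW = 393 Hz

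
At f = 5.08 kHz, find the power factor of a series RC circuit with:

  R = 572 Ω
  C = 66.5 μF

Step 1 — Angular frequency: ω = 2π·f = 2π·5080 = 3.192e+04 rad/s.
Step 2 — Component impedances:
  R: Z = R = 572 Ω
  C: Z = 1/(jωC) = -j/(ω·C) = 0 - j0.4711 Ω
Step 3 — Series combination: Z_total = R + C = 572 - j0.4711 Ω = 572∠-0.0° Ω.
Step 4 — Power factor: PF = cos(φ) = Re(Z)/|Z| = 572/572 = 1.
Step 5 — Type: Im(Z) = -0.4711 ⇒ leading (phase φ = -0.0°).

PF = 1 (leading, φ = -0.0°)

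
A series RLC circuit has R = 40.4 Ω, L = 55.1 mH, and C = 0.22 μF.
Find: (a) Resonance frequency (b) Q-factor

Step 1 — Resonance condition Im(Z)=0 gives ω₀ = 1/√(LC).
Step 2 — ω₀ = 1/√(0.0551·2.2e-07) = 9083 rad/s.
Step 3 — f₀ = ω₀/(2π) = 1446 Hz.
Step 4 — Series Q: Q = ω₀L/R = 9083·0.0551/40.4 = 12.39.

(a) f₀ = 1446 Hz  (b) Q = 12.39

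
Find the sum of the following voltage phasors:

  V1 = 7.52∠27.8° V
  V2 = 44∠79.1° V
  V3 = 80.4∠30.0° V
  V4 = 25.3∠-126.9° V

Step 1 — Convert each phasor to rectangular form:
  V1 = 7.52·(cos(27.8°) + j·sin(27.8°)) = 6.652 + j3.507 V
  V2 = 44·(cos(79.1°) + j·sin(79.1°)) = 8.32 + j43.21 V
  V3 = 80.4·(cos(30.0°) + j·sin(30.0°)) = 69.63 + j40.2 V
  V4 = 25.3·(cos(-126.9°) + j·sin(-126.9°)) = -15.19 - j20.23 V
Step 2 — Sum components: V_total = 69.41 + j66.68 V.
Step 3 — Convert to polar: |V_total| = 96.25 V, ∠V_total = 43.9°.

V_total = 96.25∠43.9° V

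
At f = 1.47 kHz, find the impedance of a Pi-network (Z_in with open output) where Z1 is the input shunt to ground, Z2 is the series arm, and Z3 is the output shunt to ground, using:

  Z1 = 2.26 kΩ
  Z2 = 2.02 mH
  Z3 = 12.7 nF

Step 1 — Angular frequency: ω = 2π·f = 2π·1470 = 9236 rad/s.
Step 2 — Component impedances:
  Z1: Z = R = 2260 Ω
  Z2: Z = jωL = j·9236·0.00202 = 0 + j18.66 Ω
  Z3: Z = 1/(jωC) = -j/(ω·C) = 0 - j8525 Ω
Step 3 — With open output, the series arm Z2 and the output shunt Z3 appear in series to ground: Z2 + Z3 = 0 - j8506 Ω.
Step 4 — Parallel with input shunt Z1: Z_in = Z1 || (Z2 + Z3) = 2111 - j560.9 Ω = 2184∠-14.9° Ω.

Z = 2111 - j560.9 Ω = 2184∠-14.9° Ω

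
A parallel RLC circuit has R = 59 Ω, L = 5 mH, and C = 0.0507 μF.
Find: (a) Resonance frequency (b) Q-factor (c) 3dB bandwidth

Step 1 — Resonance: ω₀ = 1/√(LC) = 1/√(0.005·5.07e-08) = 6.281e+04 rad/s.
Step 2 — f₀ = ω₀/(2π) = 9996 Hz.
Step 3 — Parallel Q: Q = R/(ω₀L) = 59/(6.281e+04·0.005) = 0.1879.
Step 4 — Bandwidth: Δω = ω₀/Q = 3.343e+05 rad/s; BW = Δω/(2π) = 5.321e+04 Hz.

(a) f₀ = 9996 Hz  (b) Q = 0.1879  (c) BW = 5.321e+04 Hz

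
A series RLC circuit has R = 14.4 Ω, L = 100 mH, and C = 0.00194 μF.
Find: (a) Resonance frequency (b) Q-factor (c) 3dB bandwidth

Step 1 — Resonance condition Im(Z)=0 gives ω₀ = 1/√(LC).
Step 2 — ω₀ = 1/√(0.1·1.94e-09) = 7.18e+04 rad/s.
Step 3 — f₀ = ω₀/(2π) = 1.143e+04 Hz.
Step 4 — Series Q: Q = ω₀L/R = 7.18e+04·0.1/14.4 = 498.6.
Step 5 — 3dB bandwidth: Δω = ω₀/Q = 144 rad/s; BW = Δω/(2π) = 22.92 Hz.

(a) f₀ = 1.143e+04 Hz  (b) Q = 498.6  (c) BW = 22.92 Hz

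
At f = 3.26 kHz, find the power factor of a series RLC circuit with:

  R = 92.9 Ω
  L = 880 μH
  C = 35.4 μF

Step 1 — Angular frequency: ω = 2π·f = 2π·3260 = 2.048e+04 rad/s.
Step 2 — Component impedances:
  R: Z = R = 92.9 Ω
  L: Z = jωL = j·2.048e+04·0.00088 = 0 + j18.03 Ω
  C: Z = 1/(jωC) = -j/(ω·C) = 0 - j1.379 Ω
Step 3 — Series combination: Z_total = R + L + C = 92.9 + j16.65 Ω = 94.38∠10.2° Ω.
Step 4 — Power factor: PF = cos(φ) = Re(Z)/|Z| = 92.9/94.38 = 0.9843.
Step 5 — Type: Im(Z) = 16.65 ⇒ lagging (phase φ = 10.2°).

PF = 0.9843 (lagging, φ = 10.2°)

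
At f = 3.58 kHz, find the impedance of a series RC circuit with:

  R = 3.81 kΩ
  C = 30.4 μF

Step 1 — Angular frequency: ω = 2π·f = 2π·3580 = 2.249e+04 rad/s.
Step 2 — Component impedances:
  R: Z = R = 3810 Ω
  C: Z = 1/(jωC) = -j/(ω·C) = 0 - j1.462 Ω
Step 3 — Series combination: Z_total = R + C = 3810 - j1.462 Ω = 3810∠-0.0° Ω.

Z = 3810 - j1.462 Ω = 3810∠-0.0° Ω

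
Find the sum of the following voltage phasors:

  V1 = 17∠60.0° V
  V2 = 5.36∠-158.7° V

Step 1 — Convert each phasor to rectangular form:
  V1 = 17·(cos(60.0°) + j·sin(60.0°)) = 8.5 + j14.72 V
  V2 = 5.36·(cos(-158.7°) + j·sin(-158.7°)) = -4.994 - j1.947 V
Step 2 — Sum components: V_total = 3.506 + j12.78 V.
Step 3 — Convert to polar: |V_total| = 13.25 V, ∠V_total = 74.7°.

V_total = 13.25∠74.7° V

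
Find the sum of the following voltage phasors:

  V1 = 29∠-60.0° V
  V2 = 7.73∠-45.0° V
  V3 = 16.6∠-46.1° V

Step 1 — Convert each phasor to rectangular form:
  V1 = 29·(cos(-60.0°) + j·sin(-60.0°)) = 14.5 - j25.11 V
  V2 = 7.73·(cos(-45.0°) + j·sin(-45.0°)) = 5.466 - j5.466 V
  V3 = 16.6·(cos(-46.1°) + j·sin(-46.1°)) = 11.51 - j11.96 V
Step 2 — Sum components: V_total = 31.48 - j42.54 V.
Step 3 — Convert to polar: |V_total| = 52.92 V, ∠V_total = -53.5°.

V_total = 52.92∠-53.5° V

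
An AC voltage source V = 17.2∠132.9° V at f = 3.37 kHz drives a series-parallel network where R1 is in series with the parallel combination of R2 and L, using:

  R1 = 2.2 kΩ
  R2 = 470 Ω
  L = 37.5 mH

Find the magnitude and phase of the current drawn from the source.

Step 1 — Angular frequency: ω = 2π·f = 2π·3370 = 2.117e+04 rad/s.
Step 2 — Component impedances:
  R1: Z = R = 2200 Ω
  R2: Z = R = 470 Ω
  L: Z = jωL = j·2.117e+04·0.0375 = 0 + j794 Ω
Step 3 — Parallel branch: R2 || L = 1/(1/R2 + 1/L) = 348.1 + j206 Ω.
Step 4 — Series with R1: Z_total = R1 + (R2 || L) = 2548 + j206 Ω = 2556∠4.6° Ω.
Step 5 — Source phasor: V = 17.2∠132.9° V = -11.71 + j12.6 V.
Step 6 — Ohm's law: I = V / Z_total = (-11.71 + j12.6) / (2548 + j206) = -0.004168 + j0.005282 A.
Step 7 — Convert to polar: |I| = 0.006728 A, ∠I = 128.3°.

I = 0.006728∠128.3° A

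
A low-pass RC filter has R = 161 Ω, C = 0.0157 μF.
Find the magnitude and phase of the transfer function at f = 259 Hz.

Step 1 — Angular frequency: ω = 2π·259 = 1627 rad/s.
Step 2 — Transfer function: H(jω) = 1/(1 + jωRC).
Step 3 — Denominator: 1 + jωRC = 1 + j·1627·161·1.57e-08 = 1 + j0.004113.
Step 4 — H = 1 - j0.004113.
Step 5 — Magnitude: |H| = 1 (-0.0 dB); phase: φ = -0.2°.

|H| = 1 (-0.0 dB), φ = -0.2°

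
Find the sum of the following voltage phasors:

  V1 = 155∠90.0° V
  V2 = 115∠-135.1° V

Step 1 — Convert each phasor to rectangular form:
  V1 = 155·(cos(90.0°) + j·sin(90.0°)) = 0 + j155 V
  V2 = 115·(cos(-135.1°) + j·sin(-135.1°)) = -81.46 - j81.18 V
Step 2 — Sum components: V_total = -81.46 + j73.82 V.
Step 3 — Convert to polar: |V_total| = 109.9 V, ∠V_total = 137.8°.

V_total = 109.9∠137.8° V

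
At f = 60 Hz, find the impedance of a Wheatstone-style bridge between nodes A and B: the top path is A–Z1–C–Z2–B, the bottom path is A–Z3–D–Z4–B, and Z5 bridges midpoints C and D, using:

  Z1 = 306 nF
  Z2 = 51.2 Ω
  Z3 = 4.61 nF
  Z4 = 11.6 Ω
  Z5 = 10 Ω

Step 1 — Angular frequency: ω = 2π·f = 2π·60 = 377 rad/s.
Step 2 — Component impedances:
  Z1: Z = 1/(jωC) = -j/(ω·C) = 0 - j8669 Ω
  Z2: Z = R = 51.2 Ω
  Z3: Z = 1/(jωC) = -j/(ω·C) = 0 - j5.754e+05 Ω
  Z4: Z = R = 11.6 Ω
  Z5: Z = R = 10 Ω
Step 3 — Bridge requires nodal analysis (the Z5 bridge couples midpoints C and D, so the two paths cannot be reduced to a simple series/parallel combination). Setting node B to ground and injecting 1 A at node A, the 3-node admittance system at A, C, D solves to V_A = Z_AB = 14.98 - j8540 Ω = 8540∠-89.9° Ω.

Z = 14.98 - j8540 Ω = 8540∠-89.9° Ω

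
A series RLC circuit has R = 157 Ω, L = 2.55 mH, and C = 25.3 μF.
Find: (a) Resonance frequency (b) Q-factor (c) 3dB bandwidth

Step 1 — Resonance: ω₀ = 1/√(LC) = 1/√(0.00255·2.53e-05) = 3937 rad/s.
Step 2 — f₀ = ω₀/(2π) = 626.6 Hz.
Step 3 — Series Q: Q = ω₀L/R = 3937·0.00255/157 = 0.06395.
Step 4 — Bandwidth: Δω = ω₀/Q = 6.157e+04 rad/s; BW = Δω/(2π) = 9799 Hz.

(a) f₀ = 626.6 Hz  (b) Q = 0.06395  (c) BW = 9799 Hz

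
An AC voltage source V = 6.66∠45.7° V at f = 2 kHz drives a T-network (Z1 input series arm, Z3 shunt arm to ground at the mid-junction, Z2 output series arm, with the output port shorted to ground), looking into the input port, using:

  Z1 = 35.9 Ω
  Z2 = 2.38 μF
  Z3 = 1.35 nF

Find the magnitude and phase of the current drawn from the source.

Step 1 — Angular frequency: ω = 2π·f = 2π·2000 = 1.257e+04 rad/s.
Step 2 — Component impedances:
  Z1: Z = R = 35.9 Ω
  Z2: Z = 1/(jωC) = -j/(ω·C) = 0 - j33.44 Ω
  Z3: Z = 1/(jωC) = -j/(ω·C) = 0 - j5.895e+04 Ω
Step 3 — With the output port shorted to ground, the output series arm Z2 runs from the junction to ground; the shunt arm Z3 also runs from the junction to ground. They appear in parallel: Z3 || Z2 = 0 - j33.42 Ω.
Step 4 — Series with input arm Z1: Z_in = Z1 + (Z3 || Z2) = 35.9 - j33.42 Ω = 49.05∠-42.9° Ω.
Step 5 — Source phasor: V = 6.66∠45.7° V = 4.651 + j4.767 V.
Step 6 — Ohm's law: I = V / Z_total = (4.651 + j4.767) / (35.9 - j33.42) = 0.003203 + j0.1358 A.
Step 7 — Convert to polar: |I| = 0.1358 A, ∠I = 88.6°.

I = 0.1358∠88.6° A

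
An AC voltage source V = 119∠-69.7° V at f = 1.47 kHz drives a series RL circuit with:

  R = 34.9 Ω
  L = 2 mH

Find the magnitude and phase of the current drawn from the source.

Step 1 — Angular frequency: ω = 2π·f = 2π·1470 = 9236 rad/s.
Step 2 — Component impedances:
  R: Z = R = 34.9 Ω
  L: Z = jωL = j·9236·0.002 = 0 + j18.47 Ω
Step 3 — Series combination: Z_total = R + L = 34.9 + j18.47 Ω = 39.49∠27.9° Ω.
Step 4 — Source phasor: V = 119∠-69.7° V = 41.29 - j111.6 V.
Step 5 — Ohm's law: I = V / Z_total = (41.29 - j111.6) / (34.9 + j18.47) = -0.3982 - j2.987 A.
Step 6 — Convert to polar: |I| = 3.014 A, ∠I = -97.6°.

I = 3.014∠-97.6° A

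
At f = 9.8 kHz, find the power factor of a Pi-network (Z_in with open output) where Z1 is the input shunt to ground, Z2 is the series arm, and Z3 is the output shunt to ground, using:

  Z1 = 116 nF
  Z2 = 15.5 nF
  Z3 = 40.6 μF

Step 1 — Angular frequency: ω = 2π·f = 2π·9800 = 6.158e+04 rad/s.
Step 2 — Component impedances:
  Z1: Z = 1/(jωC) = -j/(ω·C) = 0 - j140 Ω
  Z2: Z = 1/(jωC) = -j/(ω·C) = 0 - j1048 Ω
  Z3: Z = 1/(jωC) = -j/(ω·C) = 0 - j0.4 Ω
Step 3 — With open output, the series arm Z2 and the output shunt Z3 appear in series to ground: Z2 + Z3 = 0 - j1048 Ω.
Step 4 — Parallel with input shunt Z1: Z_in = Z1 || (Z2 + Z3) = 0 - j123.5 Ω = 123.5∠-90.0° Ω.
Step 5 — Power factor: PF = cos(φ) = Re(Z)/|Z| = 0/123.5 = 0.
Step 6 — Type: Im(Z) = -123.5 ⇒ leading (phase φ = -90.0°).

PF = 0 (leading, φ = -90.0°)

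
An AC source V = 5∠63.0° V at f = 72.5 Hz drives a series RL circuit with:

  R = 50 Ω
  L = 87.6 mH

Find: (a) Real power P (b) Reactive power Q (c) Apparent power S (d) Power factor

Step 1 — Angular frequency: ω = 2π·f = 2π·72.5 = 455.5 rad/s.
Step 2 — Component impedances:
  R: Z = R = 50 Ω
  L: Z = jωL = j·455.5·0.0876 = 0 + j39.9 Ω
Step 3 — Series combination: Z_total = R + L = 50 + j39.9 Ω = 63.97∠38.6° Ω.
Step 4 — Source phasor: V = 5∠63.0° V = 2.27 + j4.455 V.
Step 5 — Current: I = V / Z = 0.07117 + j0.0323 A = 0.07816∠24.4° A.
Step 6 — Complex power: S = V·I* = 0.3054 + j0.2438 VA.
Step 7 — Real power: P = Re(S) = 0.3054 W.
Step 8 — Reactive power: Q = Im(S) = 0.2438 VAR.
Step 9 — Apparent power: |S| = 0.3908 VA.
Step 10 — Power factor: PF = P/|S| = 0.7816 (lagging).

(a) P = 0.3054 W  (b) Q = 0.2438 VAR  (c) S = 0.3908 VA  (d) PF = 0.7816 (lagging)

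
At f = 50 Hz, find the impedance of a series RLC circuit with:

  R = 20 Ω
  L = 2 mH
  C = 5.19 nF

Step 1 — Angular frequency: ω = 2π·f = 2π·50 = 314.2 rad/s.
Step 2 — Component impedances:
  R: Z = R = 20 Ω
  L: Z = jωL = j·314.2·0.002 = 0 + j0.6283 Ω
  C: Z = 1/(jωC) = -j/(ω·C) = 0 - j6.133e+05 Ω
Step 3 — Series combination: Z_total = R + L + C = 20 - j6.133e+05 Ω = 6.133e+05∠-90.0° Ω.

Z = 20 - j6.133e+05 Ω = 6.133e+05∠-90.0° Ω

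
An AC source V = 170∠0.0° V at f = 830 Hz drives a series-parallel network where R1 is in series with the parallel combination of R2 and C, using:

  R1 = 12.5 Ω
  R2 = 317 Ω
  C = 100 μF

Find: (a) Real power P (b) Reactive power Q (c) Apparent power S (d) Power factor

Step 1 — Angular frequency: ω = 2π·f = 2π·830 = 5215 rad/s.
Step 2 — Component impedances:
  R1: Z = R = 12.5 Ω
  R2: Z = R = 317 Ω
  C: Z = 1/(jωC) = -j/(ω·C) = 0 - j1.918 Ω
Step 3 — Parallel branch: R2 || C = 1/(1/R2 + 1/C) = 0.0116 - j1.917 Ω.
Step 4 — Series with R1: Z_total = R1 + (R2 || C) = 12.51 - j1.917 Ω = 12.66∠-8.7° Ω.
Step 5 — Source phasor: V = 170∠0.0° V = 170 V.
Step 6 — Current: I = V / Z = 13.28 + j2.035 A = 13.43∠8.7° A.
Step 7 — Complex power: S = V·I* = 2257 - j345.9 VA.
Step 8 — Real power: P = Re(S) = 2257 W.
Step 9 — Reactive power: Q = Im(S) = -345.9 VAR.
Step 10 — Apparent power: |S| = 2283 VA.
Step 11 — Power factor: PF = P/|S| = 0.9885 (leading).

(a) P = 2257 W  (b) Q = -345.9 VAR  (c) S = 2283 VA  (d) PF = 0.9885 (leading)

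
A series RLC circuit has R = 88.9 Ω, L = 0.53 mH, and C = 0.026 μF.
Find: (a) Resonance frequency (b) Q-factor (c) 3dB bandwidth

Step 1 — Resonance condition Im(Z)=0 gives ω₀ = 1/√(LC).
Step 2 — ω₀ = 1/√(0.00053·2.6e-08) = 2.694e+05 rad/s.
Step 3 — f₀ = ω₀/(2π) = 4.287e+04 Hz.
Step 4 — Series Q: Q = ω₀L/R = 2.694e+05·0.00053/88.9 = 1.606.
Step 5 — 3dB bandwidth: Δω = ω₀/Q = 1.677e+05 rad/s; BW = Δω/(2π) = 2.67e+04 Hz.

(a) f₀ = 4.287e+04 Hz  (b) Q = 1.606  (c) BW = 2.67e+04 Hz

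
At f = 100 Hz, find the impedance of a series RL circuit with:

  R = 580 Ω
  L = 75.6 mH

Step 1 — Angular frequency: ω = 2π·f = 2π·100 = 628.3 rad/s.
Step 2 — Component impedances:
  R: Z = R = 580 Ω
  L: Z = jωL = j·628.3·0.0756 = 0 + j47.5 Ω
Step 3 — Series combination: Z_total = R + L = 580 + j47.5 Ω = 581.9∠4.7° Ω.

Z = 580 + j47.5 Ω = 581.9∠4.7° Ω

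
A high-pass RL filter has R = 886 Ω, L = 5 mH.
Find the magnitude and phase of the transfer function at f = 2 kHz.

Step 1 — Angular frequency: ω = 2π·2000 = 1.257e+04 rad/s.
Step 2 — Transfer function: H(jω) = jωL/(R + jωL).
Step 3 — Numerator jωL = j·62.83; denominator R + jωL = 886 + j62.83.
Step 4 — H = 0.005004 + j0.07056.
Step 5 — Magnitude: |H| = 0.07074 (-23.0 dB); phase: φ = 85.9°.

|H| = 0.07074 (-23.0 dB), φ = 85.9°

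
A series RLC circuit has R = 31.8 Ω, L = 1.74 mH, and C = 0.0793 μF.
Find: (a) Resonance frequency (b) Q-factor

Step 1 — Resonance condition Im(Z)=0 gives ω₀ = 1/√(LC).
Step 2 — ω₀ = 1/√(0.00174·7.93e-08) = 8.513e+04 rad/s.
Step 3 — f₀ = ω₀/(2π) = 1.355e+04 Hz.
Step 4 — Series Q: Q = ω₀L/R = 8.513e+04·0.00174/31.8 = 4.658.

(a) f₀ = 1.355e+04 Hz  (b) Q = 4.658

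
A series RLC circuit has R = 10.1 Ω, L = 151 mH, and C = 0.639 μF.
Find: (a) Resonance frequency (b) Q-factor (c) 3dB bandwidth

Step 1 — Resonance: ω₀ = 1/√(LC) = 1/√(0.151·6.39e-07) = 3219 rad/s.
Step 2 — f₀ = ω₀/(2π) = 512.4 Hz.
Step 3 — Series Q: Q = ω₀L/R = 3219·0.151/10.1 = 48.13.
Step 4 — Bandwidth: Δω = ω₀/Q = 66.89 rad/s; BW = Δω/(2π) = 10.65 Hz.

(a) f₀ = 512.4 Hz  (b) Q = 48.13  (c) BW = 10.65 Hz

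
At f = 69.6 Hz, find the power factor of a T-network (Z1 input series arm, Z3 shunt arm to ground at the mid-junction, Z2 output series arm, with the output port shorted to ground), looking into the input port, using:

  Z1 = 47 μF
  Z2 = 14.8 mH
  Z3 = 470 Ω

Step 1 — Angular frequency: ω = 2π·f = 2π·69.6 = 437.3 rad/s.
Step 2 — Component impedances:
  Z1: Z = 1/(jωC) = -j/(ω·C) = 0 - j48.65 Ω
  Z2: Z = jωL = j·437.3·0.0148 = 0 + j6.472 Ω
  Z3: Z = R = 470 Ω
Step 3 — With the output port shorted to ground, the output series arm Z2 runs from the junction to ground; the shunt arm Z3 also runs from the junction to ground. They appear in parallel: Z3 || Z2 = 0.08911 + j6.471 Ω.
Step 4 — Series with input arm Z1: Z_in = Z1 + (Z3 || Z2) = 0.08911 - j42.18 Ω = 42.18∠-89.9° Ω.
Step 5 — Power factor: PF = cos(φ) = Re(Z)/|Z| = 0.089109/42.183 = 0.002112.
Step 6 — Type: Im(Z) = -42.18 ⇒ leading (phase φ = -89.9°).

PF = 0.002112 (leading, φ = -89.9°)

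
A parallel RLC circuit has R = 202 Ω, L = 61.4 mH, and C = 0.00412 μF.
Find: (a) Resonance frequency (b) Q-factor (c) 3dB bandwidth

Step 1 — Resonance: ω₀ = 1/√(LC) = 1/√(0.0614·4.12e-09) = 6.287e+04 rad/s.
Step 2 — f₀ = ω₀/(2π) = 1.001e+04 Hz.
Step 3 — Parallel Q: Q = R/(ω₀L) = 202/(6.287e+04·0.0614) = 0.05233.
Step 4 — Bandwidth: Δω = ω₀/Q = 1.202e+06 rad/s; BW = Δω/(2π) = 1.912e+05 Hz.

(a) f₀ = 1.001e+04 Hz  (b) Q = 0.05233  (c) BW = 1.912e+05 Hz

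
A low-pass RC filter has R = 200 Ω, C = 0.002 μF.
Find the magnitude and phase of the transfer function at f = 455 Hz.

Step 1 — Angular frequency: ω = 2π·455 = 2859 rad/s.
Step 2 — Transfer function: H(jω) = 1/(1 + jωRC).
Step 3 — Denominator: 1 + jωRC = 1 + j·2859·200·2e-09 = 1 + j0.001144.
Step 4 — H = 1 - j0.001144.
Step 5 — Magnitude: |H| = 1 (-0.0 dB); phase: φ = -0.1°.

|H| = 1 (-0.0 dB), φ = -0.1°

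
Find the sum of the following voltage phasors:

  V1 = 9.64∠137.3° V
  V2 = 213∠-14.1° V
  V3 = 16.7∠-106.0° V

Step 1 — Convert each phasor to rectangular form:
  V1 = 9.64·(cos(137.3°) + j·sin(137.3°)) = -7.085 + j6.537 V
  V2 = 213·(cos(-14.1°) + j·sin(-14.1°)) = 206.6 - j51.89 V
  V3 = 16.7·(cos(-106.0°) + j·sin(-106.0°)) = -4.603 - j16.05 V
Step 2 — Sum components: V_total = 194.9 - j61.41 V.
Step 3 — Convert to polar: |V_total| = 204.3 V, ∠V_total = -17.5°.

V_total = 204.3∠-17.5° V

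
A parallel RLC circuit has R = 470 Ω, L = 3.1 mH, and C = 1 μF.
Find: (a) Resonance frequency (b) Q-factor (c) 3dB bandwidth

Step 1 — Resonance: ω₀ = 1/√(LC) = 1/√(0.0031·1e-06) = 1.796e+04 rad/s.
Step 2 — f₀ = ω₀/(2π) = 2859 Hz.
Step 3 — Parallel Q: Q = R/(ω₀L) = 470/(1.796e+04·0.0031) = 8.441.
Step 4 — Bandwidth: Δω = ω₀/Q = 2128 rad/s; BW = Δω/(2π) = 338.6 Hz.

(a) f₀ = 2859 Hz  (b) Q = 8.441  (c) BW = 338.6 Hz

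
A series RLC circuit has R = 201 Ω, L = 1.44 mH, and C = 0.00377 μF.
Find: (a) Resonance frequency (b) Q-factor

Step 1 — Resonance condition Im(Z)=0 gives ω₀ = 1/√(LC).
Step 2 — ω₀ = 1/√(0.00144·3.77e-09) = 4.292e+05 rad/s.
Step 3 — f₀ = ω₀/(2π) = 6.831e+04 Hz.
Step 4 — Series Q: Q = ω₀L/R = 4.292e+05·0.00144/201 = 3.075.

(a) f₀ = 6.831e+04 Hz  (b) Q = 3.075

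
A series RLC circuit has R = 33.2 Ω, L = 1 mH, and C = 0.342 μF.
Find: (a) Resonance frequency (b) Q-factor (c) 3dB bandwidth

Step 1 — Resonance: ω₀ = 1/√(LC) = 1/√(0.001·3.42e-07) = 5.407e+04 rad/s.
Step 2 — f₀ = ω₀/(2π) = 8606 Hz.
Step 3 — Series Q: Q = ω₀L/R = 5.407e+04·0.001/33.2 = 1.629.
Step 4 — Bandwidth: Δω = ω₀/Q = 3.32e+04 rad/s; BW = Δω/(2π) = 5284 Hz.

(a) f₀ = 8606 Hz  (b) Q = 1.629  (c) BW = 5284 Hz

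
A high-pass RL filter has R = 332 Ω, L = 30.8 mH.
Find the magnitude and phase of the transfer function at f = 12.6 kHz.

Step 1 — Angular frequency: ω = 2π·1.26e+04 = 7.917e+04 rad/s.
Step 2 — Transfer function: H(jω) = jωL/(R + jωL).
Step 3 — Numerator jωL = j·2438; denominator R + jωL = 332 + j2438.
Step 4 — H = 0.9818 + j0.1337.
Step 5 — Magnitude: |H| = 0.9909 (-0.1 dB); phase: φ = 7.8°.

|H| = 0.9909 (-0.1 dB), φ = 7.8°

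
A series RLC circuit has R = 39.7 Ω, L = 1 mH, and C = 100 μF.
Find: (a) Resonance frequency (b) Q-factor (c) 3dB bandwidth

Step 1 — Resonance: ω₀ = 1/√(LC) = 1/√(0.001·0.0001) = 3162 rad/s.
Step 2 — f₀ = ω₀/(2π) = 503.3 Hz.
Step 3 — Series Q: Q = ω₀L/R = 3162·0.001/39.7 = 0.07965.
Step 4 — Bandwidth: Δω = ω₀/Q = 3.97e+04 rad/s; BW = Δω/(2π) = 6318 Hz.

(a) f₀ = 503.3 Hz  (b) Q = 0.07965  (c) BW = 6318 Hz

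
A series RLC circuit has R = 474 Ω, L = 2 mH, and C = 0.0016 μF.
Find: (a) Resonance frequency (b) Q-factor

Step 1 — Resonance condition Im(Z)=0 gives ω₀ = 1/√(LC).
Step 2 — ω₀ = 1/√(0.002·1.6e-09) = 5.59e+05 rad/s.
Step 3 — f₀ = ω₀/(2π) = 8.897e+04 Hz.
Step 4 — Series Q: Q = ω₀L/R = 5.59e+05·0.002/474 = 2.359.

(a) f₀ = 8.897e+04 Hz  (b) Q = 2.359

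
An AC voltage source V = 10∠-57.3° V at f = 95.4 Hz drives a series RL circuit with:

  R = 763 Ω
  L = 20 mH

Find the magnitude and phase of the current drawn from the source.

Step 1 — Angular frequency: ω = 2π·f = 2π·95.4 = 599.4 rad/s.
Step 2 — Component impedances:
  R: Z = R = 763 Ω
  L: Z = jωL = j·599.4·0.02 = 0 + j11.99 Ω
Step 3 — Series combination: Z_total = R + L = 763 + j11.99 Ω = 763.1∠0.9° Ω.
Step 4 — Source phasor: V = 10∠-57.3° V = 5.402 - j8.415 V.
Step 5 — Ohm's law: I = V / Z_total = (5.402 - j8.415) / (763 + j11.99) = 0.006905 - j0.01114 A.
Step 6 — Convert to polar: |I| = 0.0131 A, ∠I = -58.2°.

I = 0.0131∠-58.2° A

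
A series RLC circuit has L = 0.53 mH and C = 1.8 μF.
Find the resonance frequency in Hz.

Step 1 — Resonance condition Im(Z)=0 gives ω₀ = 1/√(LC).
Step 2 — ω₀ = 1/√(0.00053·1.8e-06) = 3.238e+04 rad/s.
Step 3 — f₀ = ω₀/(2π) = 5153 Hz.

f₀ = 5153 Hz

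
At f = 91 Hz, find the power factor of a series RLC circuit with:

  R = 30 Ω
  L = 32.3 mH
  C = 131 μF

Step 1 — Angular frequency: ω = 2π·f = 2π·91 = 571.8 rad/s.
Step 2 — Component impedances:
  R: Z = R = 30 Ω
  L: Z = jωL = j·571.8·0.0323 = 0 + j18.47 Ω
  C: Z = 1/(jωC) = -j/(ω·C) = 0 - j13.35 Ω
Step 3 — Series combination: Z_total = R + L + C = 30 + j5.117 Ω = 30.43∠9.7° Ω.
Step 4 — Power factor: PF = cos(φ) = Re(Z)/|Z| = 30/30.433 = 0.9858.
Step 5 — Type: Im(Z) = 5.117 ⇒ lagging (phase φ = 9.7°).

PF = 0.9858 (lagging, φ = 9.7°)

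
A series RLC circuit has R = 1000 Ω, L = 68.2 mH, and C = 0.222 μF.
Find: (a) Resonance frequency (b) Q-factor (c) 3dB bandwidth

Step 1 — Resonance condition Im(Z)=0 gives ω₀ = 1/√(LC).
Step 2 — ω₀ = 1/√(0.0682·2.22e-07) = 8127 rad/s.
Step 3 — f₀ = ω₀/(2π) = 1293 Hz.
Step 4 — Series Q: Q = ω₀L/R = 8127·0.0682/1000 = 0.5543.
Step 5 — 3dB bandwidth: Δω = ω₀/Q = 1.466e+04 rad/s; BW = Δω/(2π) = 2334 Hz.

(a) f₀ = 1293 Hz  (b) Q = 0.5543  (c) BW = 2334 Hz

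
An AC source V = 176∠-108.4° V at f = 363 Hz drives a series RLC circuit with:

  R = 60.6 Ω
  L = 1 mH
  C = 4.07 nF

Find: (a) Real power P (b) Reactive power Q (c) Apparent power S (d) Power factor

Step 1 — Angular frequency: ω = 2π·f = 2π·363 = 2281 rad/s.
Step 2 — Component impedances:
  R: Z = R = 60.6 Ω
  L: Z = jωL = j·2281·0.001 = 0 + j2.281 Ω
  C: Z = 1/(jωC) = -j/(ω·C) = 0 - j1.077e+05 Ω
Step 3 — Series combination: Z_total = R + L + C = 60.6 - j1.077e+05 Ω = 1.077e+05∠-90.0° Ω.
Step 4 — Source phasor: V = 176∠-108.4° V = -55.55 - j167 V.
Step 5 — Current: I = V / Z = 0.00155 - j0.0005166 A = 0.001634∠-18.4° A.
Step 6 — Complex power: S = V·I* = 0.0001618 - j0.2876 VA.
Step 7 — Real power: P = Re(S) = 0.0001618 W.
Step 8 — Reactive power: Q = Im(S) = -0.2876 VAR.
Step 9 — Apparent power: |S| = 0.2876 VA.
Step 10 — Power factor: PF = P/|S| = 0.0005626 (leading).

(a) P = 0.0001618 W  (b) Q = -0.2876 VAR  (c) S = 0.2876 VA  (d) PF = 0.0005626 (leading)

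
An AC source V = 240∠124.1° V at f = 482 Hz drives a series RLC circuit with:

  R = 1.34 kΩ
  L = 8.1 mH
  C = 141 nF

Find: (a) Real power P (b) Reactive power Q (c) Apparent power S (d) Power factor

Step 1 — Angular frequency: ω = 2π·f = 2π·482 = 3028 rad/s.
Step 2 — Component impedances:
  R: Z = R = 1340 Ω
  L: Z = jωL = j·3028·0.0081 = 0 + j24.53 Ω
  C: Z = 1/(jωC) = -j/(ω·C) = 0 - j2342 Ω
Step 3 — Series combination: Z_total = R + L + C = 1340 - j2317 Ω = 2677∠-60.0° Ω.
Step 4 — Source phasor: V = 240∠124.1° V = -134.6 + j198.7 V.
Step 5 — Current: I = V / Z = -0.08943 - j0.006349 A = 0.08966∠-175.9° A.
Step 6 — Complex power: S = V·I* = 10.77 - j18.63 VA.
Step 7 — Real power: P = Re(S) = 10.77 W.
Step 8 — Reactive power: Q = Im(S) = -18.63 VAR.
Step 9 — Apparent power: |S| = 21.52 VA.
Step 10 — Power factor: PF = P/|S| = 0.5006 (leading).

(a) P = 10.77 W  (b) Q = -18.63 VAR  (c) S = 21.52 VA  (d) PF = 0.5006 (leading)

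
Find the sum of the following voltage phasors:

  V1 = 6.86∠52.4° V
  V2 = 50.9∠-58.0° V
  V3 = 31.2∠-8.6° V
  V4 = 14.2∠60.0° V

Step 1 — Convert each phasor to rectangular form:
  V1 = 6.86·(cos(52.4°) + j·sin(52.4°)) = 4.186 + j5.435 V
  V2 = 50.9·(cos(-58.0°) + j·sin(-58.0°)) = 26.97 - j43.17 V
  V3 = 31.2·(cos(-8.6°) + j·sin(-8.6°)) = 30.85 - j4.666 V
  V4 = 14.2·(cos(60.0°) + j·sin(60.0°)) = 7.1 + j12.3 V
Step 2 — Sum components: V_total = 69.11 - j30.1 V.
Step 3 — Convert to polar: |V_total| = 75.38 V, ∠V_total = -23.5°.

V_total = 75.38∠-23.5° V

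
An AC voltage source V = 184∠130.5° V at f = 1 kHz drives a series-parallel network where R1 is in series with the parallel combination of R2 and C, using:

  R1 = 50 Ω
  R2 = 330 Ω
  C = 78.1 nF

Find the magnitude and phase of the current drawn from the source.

Step 1 — Angular frequency: ω = 2π·f = 2π·1000 = 6283 rad/s.
Step 2 — Component impedances:
  R1: Z = R = 50 Ω
  R2: Z = R = 330 Ω
  C: Z = 1/(jωC) = -j/(ω·C) = 0 - j2038 Ω
Step 3 — Parallel branch: R2 || C = 1/(1/R2 + 1/C) = 321.6 - j52.07 Ω.
Step 4 — Series with R1: Z_total = R1 + (R2 || C) = 371.6 - j52.07 Ω = 375.2∠-8.0° Ω.
Step 5 — Source phasor: V = 184∠130.5° V = -119.5 + j139.9 V.
Step 6 — Ohm's law: I = V / Z_total = (-119.5 + j139.9) / (371.6 - j52.07) = -0.3672 + j0.3251 A.
Step 7 — Convert to polar: |I| = 0.4904 A, ∠I = 138.5°.

I = 0.4904∠138.5° A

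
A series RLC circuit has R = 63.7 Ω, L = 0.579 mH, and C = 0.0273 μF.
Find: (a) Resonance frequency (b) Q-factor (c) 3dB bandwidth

Step 1 — Resonance: ω₀ = 1/√(LC) = 1/√(0.000579·2.73e-08) = 2.515e+05 rad/s.
Step 2 — f₀ = ω₀/(2π) = 4.003e+04 Hz.
Step 3 — Series Q: Q = ω₀L/R = 2.515e+05·0.000579/63.7 = 2.286.
Step 4 — Bandwidth: Δω = ω₀/Q = 1.1e+05 rad/s; BW = Δω/(2π) = 1.751e+04 Hz.

(a) f₀ = 4.003e+04 Hz  (b) Q = 2.286  (c) BW = 1.751e+04 Hz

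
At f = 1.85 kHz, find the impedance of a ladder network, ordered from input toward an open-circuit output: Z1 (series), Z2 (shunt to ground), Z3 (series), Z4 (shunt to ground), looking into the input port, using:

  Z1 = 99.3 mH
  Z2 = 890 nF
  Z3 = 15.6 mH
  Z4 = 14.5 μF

Step 1 — Angular frequency: ω = 2π·f = 2π·1850 = 1.162e+04 rad/s.
Step 2 — Component impedances:
  Z1: Z = jωL = j·1.162e+04·0.0993 = 0 + j1154 Ω
  Z2: Z = 1/(jωC) = -j/(ω·C) = 0 - j96.66 Ω
  Z3: Z = jωL = j·1.162e+04·0.0156 = 0 + j181.3 Ω
  Z4: Z = 1/(jωC) = -j/(ω·C) = 0 - j5.933 Ω
Step 3 — Ladder network (open output): work backward from the far end, alternating series and parallel combinations. Z_in = 0 + j938.9 Ω = 938.9∠90.0° Ω.

Z = 0 + j938.9 Ω = 938.9∠90.0° Ω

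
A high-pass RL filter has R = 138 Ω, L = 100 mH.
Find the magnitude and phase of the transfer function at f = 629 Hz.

Step 1 — Angular frequency: ω = 2π·629 = 3952 rad/s.
Step 2 — Transfer function: H(jω) = jωL/(R + jωL).
Step 3 — Numerator jωL = j·395.2; denominator R + jωL = 138 + j395.2.
Step 4 — H = 0.8913 + j0.3112.
Step 5 — Magnitude: |H| = 0.9441 (-0.5 dB); phase: φ = 19.2°.

|H| = 0.9441 (-0.5 dB), φ = 19.2°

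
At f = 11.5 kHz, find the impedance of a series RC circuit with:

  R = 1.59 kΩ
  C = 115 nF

Step 1 — Angular frequency: ω = 2π·f = 2π·1.15e+04 = 7.226e+04 rad/s.
Step 2 — Component impedances:
  R: Z = R = 1590 Ω
  C: Z = 1/(jωC) = -j/(ω·C) = 0 - j120.3 Ω
Step 3 — Series combination: Z_total = R + C = 1590 - j120.3 Ω = 1595∠-4.3° Ω.

Z = 1590 - j120.3 Ω = 1595∠-4.3° Ω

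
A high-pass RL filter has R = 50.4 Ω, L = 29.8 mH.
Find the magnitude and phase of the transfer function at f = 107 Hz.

Step 1 — Angular frequency: ω = 2π·107 = 672.3 rad/s.
Step 2 — Transfer function: H(jω) = jωL/(R + jωL).
Step 3 — Numerator jωL = j·20.03; denominator R + jωL = 50.4 + j20.03.
Step 4 — H = 0.1365 + j0.3433.
Step 5 — Magnitude: |H| = 0.3694 (-8.7 dB); phase: φ = 68.3°.

|H| = 0.3694 (-8.7 dB), φ = 68.3°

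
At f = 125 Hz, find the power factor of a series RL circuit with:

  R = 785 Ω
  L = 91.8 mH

Step 1 — Angular frequency: ω = 2π·f = 2π·125 = 785.4 rad/s.
Step 2 — Component impedances:
  R: Z = R = 785 Ω
  L: Z = jωL = j·785.4·0.0918 = 0 + j72.1 Ω
Step 3 — Series combination: Z_total = R + L = 785 + j72.1 Ω = 788.3∠5.2° Ω.
Step 4 — Power factor: PF = cos(φ) = Re(Z)/|Z| = 785/788.3 = 0.9958.
Step 5 — Type: Im(Z) = 72.1 ⇒ lagging (phase φ = 5.2°).

PF = 0.9958 (lagging, φ = 5.2°)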